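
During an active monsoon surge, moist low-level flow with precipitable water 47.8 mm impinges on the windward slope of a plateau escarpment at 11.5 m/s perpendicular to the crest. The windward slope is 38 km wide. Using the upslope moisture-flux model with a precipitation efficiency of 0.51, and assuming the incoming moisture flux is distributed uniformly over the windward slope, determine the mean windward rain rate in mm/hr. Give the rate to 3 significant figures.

R ≈ 26.6 mm/hr

Incoming column moisture flux per unit ridge length: F = V × PW = 11.5 × 47.8 = 549.7 mm·m/s.
Spread over the 38 km slope with efficiency ε = 0.51: R = ε·F/W = 0.51 × 549.7 / 38000 m = 7.378e-03 mm/s.
R = 7.378e-03 × 3600 = 26.6 mm/hr.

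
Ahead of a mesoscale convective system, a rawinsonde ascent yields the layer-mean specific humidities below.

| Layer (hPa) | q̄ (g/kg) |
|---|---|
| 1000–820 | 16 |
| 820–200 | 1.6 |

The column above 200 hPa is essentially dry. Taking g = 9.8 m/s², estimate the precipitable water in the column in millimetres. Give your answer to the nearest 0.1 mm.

Precipitable water is the column-integrated vapour mass per unit area: PW = (1/g) Σ q̄ Δp, with q in kg/kg and Δp in Pa (1 kg/m² of water = 1 mm).
Layer 1000–820 hPa: Δp = 180 hPa = 18000 Pa, q̄ = 0.016 kg/kg → 0.016 × 18000 / 9.8 = 29.39 mm
Layer 820–200 hPa: Δp = 620 hPa = 62000 Pa, q̄ = 0.0016 kg/kg → 0.0016 × 62000 / 9.8 = 10.12 mm
PW = 29.39 + 10.12 = 39.51 ≈ 39.5 mm.

PW ≈ 39.5 mm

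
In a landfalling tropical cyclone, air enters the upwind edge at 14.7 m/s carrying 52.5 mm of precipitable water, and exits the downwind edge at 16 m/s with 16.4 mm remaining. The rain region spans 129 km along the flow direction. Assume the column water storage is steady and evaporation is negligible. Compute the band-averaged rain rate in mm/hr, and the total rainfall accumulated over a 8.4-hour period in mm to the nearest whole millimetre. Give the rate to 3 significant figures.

R ≈ 14.2 mm/hr; total ≈ 119 mm

Column moisture flux per unit crosswind length is F = V × PW.
Inflow: F_in = 14.7 × 52.5 = 771.75 mm·m/s
Outflow: F_out = 16 × 16.4 = 262.4 mm·m/s
Steady-state rate R = (F_in − F_out)/L = (771.75 − 262.4) / 129000 m = 3.948e-03 mm/s.
R = 3.948e-03 × 3600 = 14.2 mm/hr.
Over 8.4 h: total = 14.2 × 8.4 = 119.28 ≈ 119 mm.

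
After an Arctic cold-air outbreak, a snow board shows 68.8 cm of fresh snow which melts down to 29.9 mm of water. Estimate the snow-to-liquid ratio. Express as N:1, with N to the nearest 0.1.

Ratio = snow depth / SWE = 688 mm / 29.9 mm = 23.0, i.e. 23.0:1.

ratio ≈ 23.0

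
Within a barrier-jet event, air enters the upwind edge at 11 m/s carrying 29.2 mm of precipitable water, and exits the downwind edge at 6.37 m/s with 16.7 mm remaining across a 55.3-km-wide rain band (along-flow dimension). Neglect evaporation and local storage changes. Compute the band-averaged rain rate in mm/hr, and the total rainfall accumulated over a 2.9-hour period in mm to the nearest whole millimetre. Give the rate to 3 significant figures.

Column moisture flux per unit crosswind length is F = V × PW.
Inflow: F_in = 11 × 29.2 = 321.2 mm·m/s
Outflow: F_out = 6.37 × 16.7 = 106.379 mm·m/s
Steady-state rate R = (F_in − F_out)/L = (321.2 − 106.379) / 55300 m = 3.885e-03 mm/s.
R = 3.885e-03 × 3600 = 14.0 mm/hr.
Over 2.9 h: total = 14.0 × 2.9 = 40.6 ≈ 41 mm.

R ≈ 14.0 mm/hr; total ≈ 41 mm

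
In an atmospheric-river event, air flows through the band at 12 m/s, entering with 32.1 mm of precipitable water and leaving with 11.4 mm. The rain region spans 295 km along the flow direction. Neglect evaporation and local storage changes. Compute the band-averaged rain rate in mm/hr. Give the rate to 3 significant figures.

Column moisture flux per unit crosswind length is F = V × PW.
Inflow: F_in = 12 × 32.1 = 385.2 mm·m/s
Outflow: F_out = 12 × 11.4 = 136.8 mm·m/s
Steady-state rate R = (F_in − F_out)/L = (385.2 − 136.8) / 295000 m = 8.420e-04 mm/s.
R = 8.420e-04 × 3600 = 3.03 mm/hr.

R ≈ 3.03 mm/hr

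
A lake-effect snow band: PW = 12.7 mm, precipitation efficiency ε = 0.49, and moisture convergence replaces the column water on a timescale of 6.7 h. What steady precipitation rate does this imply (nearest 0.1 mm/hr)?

Each overturning extracts ε × PW = 0.49 × 12.7 = 6.223 mm.
Rate = ε·PW / τ = 6.223 / 6.7 h = 0.9 mm/hr.

R ≈ 0.9 mm/hr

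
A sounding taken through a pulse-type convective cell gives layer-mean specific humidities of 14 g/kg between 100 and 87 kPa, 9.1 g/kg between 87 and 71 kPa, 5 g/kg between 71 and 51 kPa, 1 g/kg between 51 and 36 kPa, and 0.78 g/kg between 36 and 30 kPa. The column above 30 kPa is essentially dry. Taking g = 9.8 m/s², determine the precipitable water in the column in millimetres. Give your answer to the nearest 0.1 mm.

Precipitable water is the column-integrated vapour mass per unit area: PW = (1/g) Σ q̄ Δp, with q in kg/kg and Δp in Pa (1 kg/m² of water = 1 mm).
Layer 100–87 kPa: Δp = 130 hPa = 13000 Pa, q̄ = 0.014 kg/kg → 0.014 × 13000 / 9.8 = 18.57 mm
Layer 87–71 kPa: Δp = 160 hPa = 16000 Pa, q̄ = 0.0091 kg/kg → 0.0091 × 16000 / 9.8 = 14.86 mm
Layer 71–51 kPa: Δp = 200 hPa = 20000 Pa, q̄ = 0.005 kg/kg → 0.005 × 20000 / 9.8 = 10.20 mm
Layer 51–36 kPa: Δp = 150 hPa = 15000 Pa, q̄ = 0.001 kg/kg → 0.001 × 15000 / 9.8 = 1.53 mm
Layer 36–30 kPa: Δp = 60 hPa = 6000 Pa, q̄ = 0.00078 kg/kg → 0.00078 × 6000 / 9.8 = 0.48 mm
PW = 18.57 + 14.86 + 10.20 + 1.53 + 0.48 = 45.64 ≈ 45.6 mm.

PW ≈ 45.6 mm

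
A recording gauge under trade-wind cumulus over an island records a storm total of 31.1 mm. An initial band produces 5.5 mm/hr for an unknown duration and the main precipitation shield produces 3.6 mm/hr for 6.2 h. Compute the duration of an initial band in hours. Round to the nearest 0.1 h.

duration ≈ 1.6 h

Known phases: 3.6 × 6.2 = 22.32 mm.
Remaining depth = 31.1 − 22.32 = 8.78 mm.
Duration = 8.78 / 5.5 = 1.6 h.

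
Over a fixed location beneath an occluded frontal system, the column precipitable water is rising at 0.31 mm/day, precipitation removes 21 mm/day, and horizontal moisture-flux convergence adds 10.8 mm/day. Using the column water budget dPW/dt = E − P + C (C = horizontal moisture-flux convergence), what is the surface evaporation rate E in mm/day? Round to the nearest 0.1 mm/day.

dPW/dt = +0.31 mm/day.
E = dPW/dt + P − C = (+0.31) + 21 − (10.8) = 10.5 mm/day.

E ≈ 10.5 mm/day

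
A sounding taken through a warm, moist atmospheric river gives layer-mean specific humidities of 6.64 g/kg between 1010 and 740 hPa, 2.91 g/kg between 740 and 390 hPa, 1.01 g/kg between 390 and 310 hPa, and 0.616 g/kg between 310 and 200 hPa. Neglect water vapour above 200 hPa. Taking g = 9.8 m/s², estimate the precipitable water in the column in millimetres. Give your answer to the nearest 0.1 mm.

PW ≈ 30.2 mm

Precipitable water is the column-integrated vapour mass per unit area: PW = (1/g) Σ q̄ Δp, with q in kg/kg and Δp in Pa (1 kg/m² of water = 1 mm).
Layer 1010–740 hPa: Δp = 270 hPa = 27000 Pa, q̄ = 0.00664 kg/kg → 0.00664 × 27000 / 9.8 = 18.29 mm
Layer 740–390 hPa: Δp = 350 hPa = 35000 Pa, q̄ = 0.00291 kg/kg → 0.00291 × 35000 / 9.8 = 10.39 mm
Layer 390–310 hPa: Δp = 80 hPa = 8000 Pa, q̄ = 0.00101 kg/kg → 0.00101 × 8000 / 9.8 = 0.82 mm
Layer 310–200 hPa: Δp = 110 hPa = 11000 Pa, q̄ = 0.000616 kg/kg → 0.000616 × 11000 / 9.8 = 0.69 mm
PW = 18.29 + 10.39 + 0.82 + 0.69 = 30.19 ≈ 30.2 mm.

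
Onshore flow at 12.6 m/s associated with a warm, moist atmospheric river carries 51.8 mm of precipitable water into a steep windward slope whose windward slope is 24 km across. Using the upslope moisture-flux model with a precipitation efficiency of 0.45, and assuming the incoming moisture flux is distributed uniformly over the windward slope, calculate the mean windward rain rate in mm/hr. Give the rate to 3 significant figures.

R ≈ 44.1 mm/hr

Incoming column moisture flux per unit ridge length: F = V × PW = 12.6 × 51.8 = 652.68 mm·m/s.
Spread over the 24 km slope with efficiency ε = 0.45: R = ε·F/W = 0.45 × 652.68 / 24000 m = 1.224e-02 mm/s.
R = 1.224e-02 × 3600 = 44.1 mm/hr.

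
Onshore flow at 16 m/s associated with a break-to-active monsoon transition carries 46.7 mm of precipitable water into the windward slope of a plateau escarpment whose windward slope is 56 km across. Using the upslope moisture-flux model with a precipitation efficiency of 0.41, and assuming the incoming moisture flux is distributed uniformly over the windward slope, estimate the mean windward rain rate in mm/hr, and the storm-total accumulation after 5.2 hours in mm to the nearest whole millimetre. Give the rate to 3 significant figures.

Incoming column moisture flux per unit ridge length: F = V × PW = 16 × 46.7 = 747.2 mm·m/s.
Spread over the 56 km slope with efficiency ε = 0.41: R = ε·F/W = 0.41 × 747.2 / 56000 m = 5.471e-03 mm/s.
R = 5.471e-03 × 3600 = 19.7 mm/hr.
Over 5.2 h: total = 19.7 × 5.2 = 102.44 ≈ 102 mm.

R ≈ 19.7 mm/hr; total ≈ 102 mm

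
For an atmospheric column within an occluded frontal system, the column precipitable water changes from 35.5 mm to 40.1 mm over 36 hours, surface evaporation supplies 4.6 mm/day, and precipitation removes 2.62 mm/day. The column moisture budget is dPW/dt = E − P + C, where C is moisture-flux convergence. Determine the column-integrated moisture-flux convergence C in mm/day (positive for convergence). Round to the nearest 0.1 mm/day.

C ≈ 1.1 mm/day

dPW/dt = (40.1 − 35.5) mm / (36/24 day) = +3.067 mm/day.
C = dPW/dt − E + P = (+3.067) − 4.6 + 2.62 = 1.1 mm/day.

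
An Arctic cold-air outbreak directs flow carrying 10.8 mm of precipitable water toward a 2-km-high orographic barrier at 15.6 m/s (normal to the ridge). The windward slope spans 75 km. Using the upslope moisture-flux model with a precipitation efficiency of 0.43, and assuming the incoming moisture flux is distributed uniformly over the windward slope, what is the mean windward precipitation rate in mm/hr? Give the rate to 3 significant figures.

Incoming column moisture flux per unit ridge length: F = V × PW = 15.6 × 10.8 = 168.48 mm·m/s.
Spread over the 75 km slope with efficiency ε = 0.43: R = ε·F/W = 0.43 × 168.48 / 75000 m = 9.660e-04 mm/s.
R = 9.660e-04 × 3600 = 3.48 mm/hr.

R ≈ 3.48 mm/hr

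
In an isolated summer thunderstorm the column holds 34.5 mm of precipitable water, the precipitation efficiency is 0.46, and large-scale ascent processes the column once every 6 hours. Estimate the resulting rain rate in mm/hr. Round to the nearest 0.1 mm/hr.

R ≈ 2.6 mm/hr

Each overturning extracts ε × PW = 0.46 × 34.5 = 15.87 mm.
Rate = ε·PW / τ = 15.87 / 6 h = 2.6 mm/hr.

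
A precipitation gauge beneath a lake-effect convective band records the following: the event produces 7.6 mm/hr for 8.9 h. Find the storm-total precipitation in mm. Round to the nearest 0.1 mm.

total ≈ 67.6 mm

Total = Σ Rᵢ Δtᵢ = 7.6 × 8.9
      = 67.64 = 67.6 mm.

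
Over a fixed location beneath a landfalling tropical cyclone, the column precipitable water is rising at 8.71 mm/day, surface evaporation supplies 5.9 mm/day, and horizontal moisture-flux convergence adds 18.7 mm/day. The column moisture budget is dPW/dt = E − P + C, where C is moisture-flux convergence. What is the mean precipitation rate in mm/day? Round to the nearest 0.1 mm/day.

P ≈ 15.9 mm/day

dPW/dt = +8.71 mm/day.
P = E + C − dPW/dt = 5.9 + (18.7) − (+8.71) = 15.9 mm/day.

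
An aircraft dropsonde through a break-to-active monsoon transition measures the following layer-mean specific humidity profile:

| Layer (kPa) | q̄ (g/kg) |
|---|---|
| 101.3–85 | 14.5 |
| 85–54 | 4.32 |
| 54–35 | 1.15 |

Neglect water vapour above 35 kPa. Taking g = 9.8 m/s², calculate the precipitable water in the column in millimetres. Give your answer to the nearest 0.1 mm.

Precipitable water is the column-integrated vapour mass per unit area: PW = (1/g) Σ q̄ Δp, with q in kg/kg and Δp in Pa (1 kg/m² of water = 1 mm).
Layer 101.3–85 kPa: Δp = 163 hPa = 16300 Pa, q̄ = 0.0145 kg/kg → 0.0145 × 16300 / 9.8 = 24.12 mm
Layer 85–54 kPa: Δp = 310 hPa = 31000 Pa, q̄ = 0.00432 kg/kg → 0.00432 × 31000 / 9.8 = 13.67 mm
Layer 54–35 kPa: Δp = 190 hPa = 19000 Pa, q̄ = 0.00115 kg/kg → 0.00115 × 19000 / 9.8 = 2.23 mm
PW = 24.12 + 13.67 + 2.23 = 40.02 ≈ 40.0 mm.

PW ≈ 40.0 mm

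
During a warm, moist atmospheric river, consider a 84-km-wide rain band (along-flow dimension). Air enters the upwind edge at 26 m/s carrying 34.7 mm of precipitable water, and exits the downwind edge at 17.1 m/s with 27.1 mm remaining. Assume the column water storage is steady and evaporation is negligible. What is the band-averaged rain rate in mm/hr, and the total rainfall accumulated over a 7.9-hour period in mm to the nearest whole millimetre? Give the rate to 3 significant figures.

Column moisture flux per unit crosswind length is F = V × PW.
Inflow: F_in = 26 × 34.7 = 902.2 mm·m/s
Outflow: F_out = 17.1 × 27.1 = 463.41 mm·m/s
Steady-state rate R = (F_in − F_out)/L = (902.2 − 463.41) / 84000 m = 5.224e-03 mm/s.
R = 5.224e-03 × 3600 = 18.8 mm/hr.
Over 7.9 h: total = 18.8 × 7.9 = 148.52 ≈ 149 mm.

R ≈ 18.8 mm/hr; total ≈ 149 mm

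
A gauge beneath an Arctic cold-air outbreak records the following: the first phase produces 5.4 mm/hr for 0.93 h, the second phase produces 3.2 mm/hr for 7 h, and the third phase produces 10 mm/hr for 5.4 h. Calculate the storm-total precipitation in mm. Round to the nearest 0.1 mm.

total ≈ 81.4 mm

Total = Σ Rᵢ Δtᵢ = 5.4 × 0.93 + 3.2 × 7 + 10 × 5.4
      = 5.022 + 22.4 + 54 = 81.4 mm.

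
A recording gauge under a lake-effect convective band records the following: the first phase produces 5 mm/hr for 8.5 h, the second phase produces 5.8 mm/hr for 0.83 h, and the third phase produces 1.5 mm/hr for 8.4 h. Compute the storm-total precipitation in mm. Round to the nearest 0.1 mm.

total ≈ 59.9 mm

Total = Σ Rᵢ Δtᵢ = 5 × 8.5 + 5.8 × 0.83 + 1.5 × 8.4
      = 42.5 + 4.814 + 12.6 = 59.9 mm.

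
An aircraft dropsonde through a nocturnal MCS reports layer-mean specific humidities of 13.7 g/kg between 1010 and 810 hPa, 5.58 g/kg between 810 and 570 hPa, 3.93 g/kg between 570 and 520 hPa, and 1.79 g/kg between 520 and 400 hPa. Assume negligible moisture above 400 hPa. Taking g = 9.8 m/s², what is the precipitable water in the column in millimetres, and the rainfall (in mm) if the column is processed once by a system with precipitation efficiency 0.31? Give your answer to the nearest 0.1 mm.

Precipitable water is the column-integrated vapour mass per unit area: PW = (1/g) Σ q̄ Δp, with q in kg/kg and Δp in Pa (1 kg/m² of water = 1 mm).
Layer 1010–810 hPa: Δp = 200 hPa = 20000 Pa, q̄ = 0.0137 kg/kg → 0.0137 × 20000 / 9.8 = 27.96 mm
Layer 810–570 hPa: Δp = 240 hPa = 24000 Pa, q̄ = 0.00558 kg/kg → 0.00558 × 24000 / 9.8 = 13.67 mm
Layer 570–520 hPa: Δp = 50 hPa = 5000 Pa, q̄ = 0.00393 kg/kg → 0.00393 × 5000 / 9.8 = 2.01 mm
Layer 520–400 hPa: Δp = 120 hPa = 12000 Pa, q̄ = 0.00179 kg/kg → 0.00179 × 12000 / 9.8 = 2.19 mm
PW = 27.96 + 13.67 + 2.01 + 2.19 = 45.83 ≈ 45.8 mm.
Rainfall = ε × PW = 0.31 × 45.8 = 14.2 mm.

PW ≈ 45.8 mm; rainfall ≈ 14.2 mm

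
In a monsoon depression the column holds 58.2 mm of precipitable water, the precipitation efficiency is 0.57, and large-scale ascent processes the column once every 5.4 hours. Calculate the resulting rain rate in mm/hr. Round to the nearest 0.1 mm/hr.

Each overturning extracts ε × PW = 0.57 × 58.2 = 33.174 mm.
Rate = ε·PW / τ = 33.174 / 5.4 h = 6.1 mm/hr.

R ≈ 6.1 mm/hr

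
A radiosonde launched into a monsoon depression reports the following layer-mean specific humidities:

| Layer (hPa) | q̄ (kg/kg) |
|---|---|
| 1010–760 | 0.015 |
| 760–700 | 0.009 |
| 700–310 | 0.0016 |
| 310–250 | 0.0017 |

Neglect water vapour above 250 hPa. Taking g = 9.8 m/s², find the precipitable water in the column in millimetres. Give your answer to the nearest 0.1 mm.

PW ≈ 51.2 mm

Precipitable water is the column-integrated vapour mass per unit area: PW = (1/g) Σ q̄ Δp, with q in kg/kg and Δp in Pa (1 kg/m² of water = 1 mm).
Layer 1010–760 hPa: Δp = 250 hPa = 25000 Pa, q̄ = 0.015 kg/kg → 0.015 × 25000 / 9.8 = 38.27 mm
Layer 760–700 hPa: Δp = 60 hPa = 6000 Pa, q̄ = 0.009 kg/kg → 0.009 × 6000 / 9.8 = 5.51 mm
Layer 700–310 hPa: Δp = 390 hPa = 39000 Pa, q̄ = 0.0016 kg/kg → 0.0016 × 39000 / 9.8 = 6.37 mm
Layer 310–250 hPa: Δp = 60 hPa = 6000 Pa, q̄ = 0.0017 kg/kg → 0.0017 × 6000 / 9.8 = 1.04 mm
PW = 38.27 + 5.51 + 6.37 + 1.04 = 51.19 ≈ 51.2 mm.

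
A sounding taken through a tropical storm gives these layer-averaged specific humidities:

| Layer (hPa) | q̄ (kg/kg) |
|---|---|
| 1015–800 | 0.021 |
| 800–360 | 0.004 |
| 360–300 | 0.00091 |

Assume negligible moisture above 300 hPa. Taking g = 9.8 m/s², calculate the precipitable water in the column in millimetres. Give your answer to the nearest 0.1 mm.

Precipitable water is the column-integrated vapour mass per unit area: PW = (1/g) Σ q̄ Δp, with q in kg/kg and Δp in Pa (1 kg/m² of water = 1 mm).
Layer 1015–800 hPa: Δp = 215 hPa = 21500 Pa, q̄ = 0.021 kg/kg → 0.021 × 21500 / 9.8 = 46.07 mm
Layer 800–360 hPa: Δp = 440 hPa = 44000 Pa, q̄ = 0.004 kg/kg → 0.004 × 44000 / 9.8 = 17.96 mm
Layer 360–300 hPa: Δp = 60 hPa = 6000 Pa, q̄ = 0.00091 kg/kg → 0.00091 × 6000 / 9.8 = 0.56 mm
PW = 46.07 + 17.96 + 0.56 = 64.59 ≈ 64.6 mm.

PW ≈ 64.6 mm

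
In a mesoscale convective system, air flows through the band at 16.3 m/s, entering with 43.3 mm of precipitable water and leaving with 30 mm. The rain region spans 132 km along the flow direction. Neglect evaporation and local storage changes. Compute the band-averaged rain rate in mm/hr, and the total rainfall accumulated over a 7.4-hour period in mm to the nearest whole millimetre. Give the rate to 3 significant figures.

Column moisture flux per unit crosswind length is F = V × PW.
Inflow: F_in = 16.3 × 43.3 = 705.79 mm·m/s
Outflow: F_out = 16.3 × 30 = 489 mm·m/s
Steady-state rate R = (F_in − F_out)/L = (705.79 − 489) / 132000 m = 1.642e-03 mm/s.
R = 1.642e-03 × 3600 = 5.91 mm/hr.
Over 7.4 h: total = 5.91 × 7.4 = 43.734 ≈ 44 mm.

R ≈ 5.91 mm/hr; total ≈ 44 mm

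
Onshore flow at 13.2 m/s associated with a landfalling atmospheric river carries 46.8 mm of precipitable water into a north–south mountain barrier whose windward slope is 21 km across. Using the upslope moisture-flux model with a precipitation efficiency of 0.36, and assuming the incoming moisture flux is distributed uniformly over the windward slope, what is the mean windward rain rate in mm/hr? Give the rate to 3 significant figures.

R ≈ 38.1 mm/hr

Incoming column moisture flux per unit ridge length: F = V × PW = 13.2 × 46.8 = 617.76 mm·m/s.
Spread over the 21 km slope with efficiency ε = 0.36: R = ε·F/W = 0.36 × 617.76 / 21000 m = 1.059e-02 mm/s.
R = 1.059e-02 × 3600 = 38.1 mm/hr.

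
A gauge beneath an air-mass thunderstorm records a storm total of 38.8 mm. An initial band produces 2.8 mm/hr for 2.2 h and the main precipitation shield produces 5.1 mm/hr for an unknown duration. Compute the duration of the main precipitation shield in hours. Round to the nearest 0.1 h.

Known phases: 2.8 × 2.2 = 6.16 mm.
Remaining depth = 38.8 − 6.16 = 32.64 mm.
Duration = 32.64 / 5.1 = 6.4 h.

duration ≈ 6.4 h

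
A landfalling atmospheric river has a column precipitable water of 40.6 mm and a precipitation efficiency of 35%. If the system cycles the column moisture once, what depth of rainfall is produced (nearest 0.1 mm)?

Rainfall = ε × PW = 0.35 × 40.6 = 14.2 mm.

rainfall ≈ 14.2 mm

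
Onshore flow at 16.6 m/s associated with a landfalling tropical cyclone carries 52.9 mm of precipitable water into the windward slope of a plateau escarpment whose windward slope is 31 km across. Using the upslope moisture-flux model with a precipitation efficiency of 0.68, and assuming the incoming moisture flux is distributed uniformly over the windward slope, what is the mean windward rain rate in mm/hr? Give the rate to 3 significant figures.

Incoming column moisture flux per unit ridge length: F = V × PW = 16.6 × 52.9 = 878.14 mm·m/s.
Spread over the 31 km slope with efficiency ε = 0.68: R = ε·F/W = 0.68 × 878.14 / 31000 m = 1.926e-02 mm/s.
R = 1.926e-02 × 3600 = 69.3 mm/hr.

R ≈ 69.3 mm/hr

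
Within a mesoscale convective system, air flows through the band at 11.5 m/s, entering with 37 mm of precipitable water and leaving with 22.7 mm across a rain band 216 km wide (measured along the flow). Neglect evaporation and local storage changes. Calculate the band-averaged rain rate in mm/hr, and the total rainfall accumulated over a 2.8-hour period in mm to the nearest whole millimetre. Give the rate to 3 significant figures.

Column moisture flux per unit crosswind length is F = V × PW.
Inflow: F_in = 11.5 × 37 = 425.5 mm·m/s
Outflow: F_out = 11.5 × 22.7 = 261.05 mm·m/s
Steady-state rate R = (F_in − F_out)/L = (425.5 − 261.05) / 216000 m = 7.613e-04 mm/s.
R = 7.613e-04 × 3600 = 2.74 mm/hr.
Over 2.8 h: total = 2.74 × 2.8 = 7.672 ≈ 8 mm.

R ≈ 2.74 mm/hr; total ≈ 8 mm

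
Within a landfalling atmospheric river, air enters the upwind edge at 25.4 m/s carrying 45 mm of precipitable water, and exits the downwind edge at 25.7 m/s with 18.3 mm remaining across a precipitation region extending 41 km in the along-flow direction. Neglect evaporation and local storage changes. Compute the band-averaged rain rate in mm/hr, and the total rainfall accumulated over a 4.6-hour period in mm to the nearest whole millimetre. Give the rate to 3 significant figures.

R ≈ 59.1 mm/hr; total ≈ 272 mm

Column moisture flux per unit crosswind length is F = V × PW.
Inflow: F_in = 25.4 × 45 = 1143 mm·m/s
Outflow: F_out = 25.7 × 18.3 = 470.31 mm·m/s
Steady-state rate R = (F_in − F_out)/L = (1143 − 470.31) / 41000 m = 1.641e-02 mm/s.
R = 1.641e-02 × 3600 = 59.1 mm/hr.
Over 4.6 h: total = 59.1 × 4.6 = 271.86 ≈ 272 mm.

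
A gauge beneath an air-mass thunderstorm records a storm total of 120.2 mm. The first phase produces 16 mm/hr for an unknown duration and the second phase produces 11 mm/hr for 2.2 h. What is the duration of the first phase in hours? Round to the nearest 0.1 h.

duration ≈ 6.0 h

Known phases: 11 × 2.2 = 24.2 mm.
Remaining depth = 120.2 − 24.2 = 96 mm.
Duration = 96 / 16 = 6.0 h.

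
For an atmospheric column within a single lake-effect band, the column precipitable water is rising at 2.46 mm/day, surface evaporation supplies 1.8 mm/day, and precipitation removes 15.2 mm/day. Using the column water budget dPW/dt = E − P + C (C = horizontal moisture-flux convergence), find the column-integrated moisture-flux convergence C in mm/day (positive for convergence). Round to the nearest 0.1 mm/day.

C ≈ 15.9 mm/day

dPW/dt = +2.46 mm/day.
C = dPW/dt − E + P = (+2.46) − 1.8 + 15.2 = 15.9 mm/day.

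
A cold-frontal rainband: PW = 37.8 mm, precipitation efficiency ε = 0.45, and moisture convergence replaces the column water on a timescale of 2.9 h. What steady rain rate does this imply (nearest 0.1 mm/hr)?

Each overturning extracts ε × PW = 0.45 × 37.8 = 17.01 mm.
Rate = ε·PW / τ = 17.01 / 2.9 h = 5.9 mm/hr.

R ≈ 5.9 mm/hr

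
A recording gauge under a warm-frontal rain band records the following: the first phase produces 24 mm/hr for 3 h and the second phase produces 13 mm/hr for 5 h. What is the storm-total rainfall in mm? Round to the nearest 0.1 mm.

Total = Σ Rᵢ Δtᵢ = 24 × 3 + 13 × 5
      = 72 + 65 = 137.0 mm.

total ≈ 137.0 mm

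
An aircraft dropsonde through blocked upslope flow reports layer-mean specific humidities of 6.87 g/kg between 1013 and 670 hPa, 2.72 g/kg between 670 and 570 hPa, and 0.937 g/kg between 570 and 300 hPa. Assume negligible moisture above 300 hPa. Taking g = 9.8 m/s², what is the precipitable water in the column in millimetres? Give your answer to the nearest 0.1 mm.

Precipitable water is the column-integrated vapour mass per unit area: PW = (1/g) Σ q̄ Δp, with q in kg/kg and Δp in Pa (1 kg/m² of water = 1 mm).
Layer 1013–670 hPa: Δp = 343 hPa = 34300 Pa, q̄ = 0.00687 kg/kg → 0.00687 × 34300 / 9.8 = 24.04 mm
Layer 670–570 hPa: Δp = 100 hPa = 10000 Pa, q̄ = 0.00272 kg/kg → 0.00272 × 10000 / 9.8 = 2.78 mm
Layer 570–300 hPa: Δp = 270 hPa = 27000 Pa, q̄ = 0.000937 kg/kg → 0.000937 × 27000 / 9.8 = 2.58 mm
PW = 24.04 + 2.78 + 2.58 = 29.40 ≈ 29.4 mm.

PW ≈ 29.4 mm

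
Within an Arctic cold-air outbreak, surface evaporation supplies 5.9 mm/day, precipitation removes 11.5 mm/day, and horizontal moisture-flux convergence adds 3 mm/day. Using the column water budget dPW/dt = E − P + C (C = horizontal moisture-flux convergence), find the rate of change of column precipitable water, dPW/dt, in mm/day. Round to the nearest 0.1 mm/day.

dPW/dt = E − P + C = 5.9 − 11.5 + (3) = -2.6 mm/day.

dPW/dt ≈ -2.6 mm/day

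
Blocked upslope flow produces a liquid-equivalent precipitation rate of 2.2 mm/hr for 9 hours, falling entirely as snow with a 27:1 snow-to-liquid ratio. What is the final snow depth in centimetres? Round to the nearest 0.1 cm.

snow depth ≈ 53.5 cm

Liquid-equivalent depth = 2.2 × 9 = 19.8 mm.
Snow depth = 19.8 mm × 27 = 534.6 mm = 53.5 cm.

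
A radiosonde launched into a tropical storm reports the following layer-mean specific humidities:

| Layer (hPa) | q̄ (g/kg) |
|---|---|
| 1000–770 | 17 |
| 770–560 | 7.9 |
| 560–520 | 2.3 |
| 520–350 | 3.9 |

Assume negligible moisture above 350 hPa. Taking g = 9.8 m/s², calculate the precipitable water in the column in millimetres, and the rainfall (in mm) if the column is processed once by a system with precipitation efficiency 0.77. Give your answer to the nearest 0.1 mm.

PW ≈ 64.5 mm; rainfall ≈ 49.7 mm

Precipitable water is the column-integrated vapour mass per unit area: PW = (1/g) Σ q̄ Δp, with q in kg/kg and Δp in Pa (1 kg/m² of water = 1 mm).
Layer 1000–770 hPa: Δp = 230 hPa = 23000 Pa, q̄ = 0.017 kg/kg → 0.017 × 23000 / 9.8 = 39.90 mm
Layer 770–560 hPa: Δp = 210 hPa = 21000 Pa, q̄ = 0.0079 kg/kg → 0.0079 × 21000 / 9.8 = 16.93 mm
Layer 560–520 hPa: Δp = 40 hPa = 4000 Pa, q̄ = 0.0023 kg/kg → 0.0023 × 4000 / 9.8 = 0.94 mm
Layer 520–350 hPa: Δp = 170 hPa = 17000 Pa, q̄ = 0.0039 kg/kg → 0.0039 × 17000 / 9.8 = 6.77 mm
PW = 39.90 + 16.93 + 0.94 + 6.77 = 64.54 ≈ 64.5 mm.
Rainfall = ε × PW = 0.77 × 64.5 = 49.7 mm.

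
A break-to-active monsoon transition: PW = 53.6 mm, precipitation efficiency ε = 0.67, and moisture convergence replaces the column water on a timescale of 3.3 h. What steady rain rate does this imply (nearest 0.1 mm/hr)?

R ≈ 10.9 mm/hr

Each overturning extracts ε × PW = 0.67 × 53.6 = 35.912 mm.
Rate = ε·PW / τ = 35.912 / 3.3 h = 10.9 mm/hr.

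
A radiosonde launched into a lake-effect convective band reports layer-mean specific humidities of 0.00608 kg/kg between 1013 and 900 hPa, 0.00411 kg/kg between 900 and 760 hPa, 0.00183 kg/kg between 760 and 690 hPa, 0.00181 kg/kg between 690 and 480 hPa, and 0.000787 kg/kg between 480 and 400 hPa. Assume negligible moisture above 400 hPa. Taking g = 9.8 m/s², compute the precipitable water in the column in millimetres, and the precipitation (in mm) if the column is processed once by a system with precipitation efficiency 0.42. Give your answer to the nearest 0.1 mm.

Precipitable water is the column-integrated vapour mass per unit area: PW = (1/g) Σ q̄ Δp, with q in kg/kg and Δp in Pa (1 kg/m² of water = 1 mm).
Layer 1013–900 hPa: Δp = 113 hPa = 11300 Pa, q̄ = 0.00608 kg/kg → 0.00608 × 11300 / 9.8 = 7.01 mm
Layer 900–760 hPa: Δp = 140 hPa = 14000 Pa, q̄ = 0.00411 kg/kg → 0.00411 × 14000 / 9.8 = 5.87 mm
Layer 760–690 hPa: Δp = 70 hPa = 7000 Pa, q̄ = 0.00183 kg/kg → 0.00183 × 7000 / 9.8 = 1.31 mm
Layer 690–480 hPa: Δp = 210 hPa = 21000 Pa, q̄ = 0.00181 kg/kg → 0.00181 × 21000 / 9.8 = 3.88 mm
Layer 480–400 hPa: Δp = 80 hPa = 8000 Pa, q̄ = 0.000787 kg/kg → 0.000787 × 8000 / 9.8 = 0.64 mm
PW = 7.01 + 5.87 + 1.31 + 3.88 + 0.64 = 18.71 ≈ 18.7 mm.
Precipitation = ε × PW = 0.42 × 18.7 = 7.9 mm.

PW ≈ 18.7 mm; precipitation ≈ 7.9 mm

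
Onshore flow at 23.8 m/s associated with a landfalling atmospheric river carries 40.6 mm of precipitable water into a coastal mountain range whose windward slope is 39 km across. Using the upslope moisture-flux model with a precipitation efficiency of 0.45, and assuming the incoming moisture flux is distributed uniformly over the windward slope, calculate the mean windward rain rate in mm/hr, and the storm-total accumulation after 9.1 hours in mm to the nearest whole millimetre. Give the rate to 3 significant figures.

R ≈ 40.1 mm/hr; total ≈ 365 mm

Incoming column moisture flux per unit ridge length: F = V × PW = 23.8 × 40.6 = 966.28 mm·m/s.
Spread over the 39 km slope with efficiency ε = 0.45: R = ε·F/W = 0.45 × 966.28 / 39000 m = 1.115e-02 mm/s.
R = 1.115e-02 × 3600 = 40.1 mm/hr.
Over 9.1 h: total = 40.1 × 9.1 = 364.91 ≈ 365 mm.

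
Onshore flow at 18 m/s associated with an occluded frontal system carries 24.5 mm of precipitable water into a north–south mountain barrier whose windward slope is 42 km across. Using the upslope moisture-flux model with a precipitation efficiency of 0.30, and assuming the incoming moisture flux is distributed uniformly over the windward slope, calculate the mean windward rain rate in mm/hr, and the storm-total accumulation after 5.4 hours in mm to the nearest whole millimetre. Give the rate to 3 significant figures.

Incoming column moisture flux per unit ridge length: F = V × PW = 18 × 24.5 = 441 mm·m/s.
Spread over the 42 km slope with efficiency ε = 0.30: R = ε·F/W = 0.30 × 441 / 42000 m = 3.150e-03 mm/s.
R = 3.150e-03 × 3600 = 11.3 mm/hr.
Over 5.4 h: total = 11.3 × 5.4 = 61.02 ≈ 61 mm.

R ≈ 11.3 mm/hr; total ≈ 61 mm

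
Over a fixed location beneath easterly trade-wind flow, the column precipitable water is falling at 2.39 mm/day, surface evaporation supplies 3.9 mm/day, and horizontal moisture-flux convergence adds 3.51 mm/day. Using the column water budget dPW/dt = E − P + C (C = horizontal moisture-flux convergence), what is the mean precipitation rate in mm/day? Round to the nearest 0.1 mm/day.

P ≈ 9.8 mm/day

dPW/dt = -2.39 mm/day.
P = E + C − dPW/dt = 3.9 + (3.51) − (-2.39) = 9.8 mm/day.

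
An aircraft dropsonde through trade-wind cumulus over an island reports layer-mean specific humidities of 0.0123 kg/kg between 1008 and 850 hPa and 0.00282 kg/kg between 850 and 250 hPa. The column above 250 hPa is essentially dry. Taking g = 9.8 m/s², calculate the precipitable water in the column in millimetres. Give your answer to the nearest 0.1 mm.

Precipitable water is the column-integrated vapour mass per unit area: PW = (1/g) Σ q̄ Δp, with q in kg/kg and Δp in Pa (1 kg/m² of water = 1 mm).
Layer 1008–850 hPa: Δp = 158 hPa = 15800 Pa, q̄ = 0.0123 kg/kg → 0.0123 × 15800 / 9.8 = 19.83 mm
Layer 850–250 hPa: Δp = 600 hPa = 60000 Pa, q̄ = 0.00282 kg/kg → 0.00282 × 60000 / 9.8 = 17.27 mm
PW = 19.83 + 17.27 = 37.10 ≈ 37.1 mm.

PW ≈ 37.1 mm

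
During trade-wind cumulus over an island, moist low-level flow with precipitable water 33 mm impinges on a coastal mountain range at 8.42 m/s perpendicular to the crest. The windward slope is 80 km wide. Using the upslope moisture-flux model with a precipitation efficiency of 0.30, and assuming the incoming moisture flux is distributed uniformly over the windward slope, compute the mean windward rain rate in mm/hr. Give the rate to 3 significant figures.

Incoming column moisture flux per unit ridge length: F = V × PW = 8.42 × 33 = 277.86 mm·m/s.
Spread over the 80 km slope with efficiency ε = 0.30: R = ε·F/W = 0.30 × 277.86 / 80000 m = 1.042e-03 mm/s.
R = 1.042e-03 × 3600 = 3.75 mm/hr.

R ≈ 3.75 mm/hr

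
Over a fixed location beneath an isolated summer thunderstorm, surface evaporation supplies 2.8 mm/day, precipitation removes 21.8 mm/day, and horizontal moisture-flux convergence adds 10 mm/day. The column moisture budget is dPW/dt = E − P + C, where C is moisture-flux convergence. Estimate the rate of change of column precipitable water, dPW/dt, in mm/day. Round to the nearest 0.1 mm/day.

dPW/dt = E − P + C = 2.8 − 21.8 + (10) = -9.0 mm/day.

dPW/dt ≈ -9.0 mm/day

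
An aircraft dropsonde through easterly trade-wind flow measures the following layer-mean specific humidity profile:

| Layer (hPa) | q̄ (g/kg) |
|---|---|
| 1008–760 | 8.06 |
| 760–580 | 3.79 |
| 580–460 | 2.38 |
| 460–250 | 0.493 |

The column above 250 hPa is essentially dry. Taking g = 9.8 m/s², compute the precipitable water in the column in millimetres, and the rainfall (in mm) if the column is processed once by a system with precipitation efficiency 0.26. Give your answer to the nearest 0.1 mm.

Precipitable water is the column-integrated vapour mass per unit area: PW = (1/g) Σ q̄ Δp, with q in kg/kg and Δp in Pa (1 kg/m² of water = 1 mm).
Layer 1008–760 hPa: Δp = 248 hPa = 24800 Pa, q̄ = 0.00806 kg/kg → 0.00806 × 24800 / 9.8 = 20.40 mm
Layer 760–580 hPa: Δp = 180 hPa = 18000 Pa, q̄ = 0.00379 kg/kg → 0.00379 × 18000 / 9.8 = 6.96 mm
Layer 580–460 hPa: Δp = 120 hPa = 12000 Pa, q̄ = 0.00238 kg/kg → 0.00238 × 12000 / 9.8 = 2.91 mm
Layer 460–250 hPa: Δp = 210 hPa = 21000 Pa, q̄ = 0.000493 kg/kg → 0.000493 × 21000 / 9.8 = 1.06 mm
PW = 20.40 + 6.96 + 2.91 + 1.06 = 31.33 ≈ 31.3 mm.
Rainfall = ε × PW = 0.26 × 31.3 = 8.1 mm.

PW ≈ 31.3 mm; rainfall ≈ 8.1 mm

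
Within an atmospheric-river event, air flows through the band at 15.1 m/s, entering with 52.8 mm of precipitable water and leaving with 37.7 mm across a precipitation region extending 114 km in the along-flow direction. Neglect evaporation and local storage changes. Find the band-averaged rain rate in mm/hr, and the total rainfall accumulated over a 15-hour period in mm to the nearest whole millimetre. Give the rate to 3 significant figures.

R ≈ 7.20 mm/hr; total ≈ 108 mm

Column moisture flux per unit crosswind length is F = V × PW.
Inflow: F_in = 15.1 × 52.8 = 797.28 mm·m/s
Outflow: F_out = 15.1 × 37.7 = 569.27 mm·m/s
Steady-state rate R = (F_in − F_out)/L = (797.28 − 569.27) / 114000 m = 2.000e-03 mm/s.
R = 2.000e-03 × 3600 = 7.20 mm/hr.
Over 15 h: total = 7.20 × 15 = 108 mm.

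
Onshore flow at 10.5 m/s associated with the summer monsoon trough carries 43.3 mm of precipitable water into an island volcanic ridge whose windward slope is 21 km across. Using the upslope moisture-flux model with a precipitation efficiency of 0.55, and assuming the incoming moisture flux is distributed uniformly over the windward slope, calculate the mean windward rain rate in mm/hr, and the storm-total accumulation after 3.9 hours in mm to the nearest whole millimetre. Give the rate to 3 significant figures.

Incoming column moisture flux per unit ridge length: F = V × PW = 10.5 × 43.3 = 454.65 mm·m/s.
Spread over the 21 km slope with efficiency ε = 0.55: R = ε·F/W = 0.55 × 454.65 / 21000 m = 1.191e-02 mm/s.
R = 1.191e-02 × 3600 = 42.9 mm/hr.
Over 3.9 h: total = 42.9 × 3.9 = 167.31 ≈ 167 mm.

R ≈ 42.9 mm/hr; total ≈ 167 mm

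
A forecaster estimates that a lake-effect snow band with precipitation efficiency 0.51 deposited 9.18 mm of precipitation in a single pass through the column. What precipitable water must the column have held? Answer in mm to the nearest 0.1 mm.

PW ≈ 18.0 mm

PW = precipitation / ε = 9.18 / 0.51 = 18.0 mm.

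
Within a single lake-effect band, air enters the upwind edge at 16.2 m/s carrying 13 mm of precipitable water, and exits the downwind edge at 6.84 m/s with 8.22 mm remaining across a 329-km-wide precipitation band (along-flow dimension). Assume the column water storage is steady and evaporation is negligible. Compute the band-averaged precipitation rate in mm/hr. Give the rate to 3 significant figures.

R ≈ 1.69 mm/hr

Column moisture flux per unit crosswind length is F = V × PW.
Inflow: F_in = 16.2 × 13 = 210.6 mm·m/s
Outflow: F_out = 6.84 × 8.22 = 56.2248 mm·m/s
Steady-state rate R = (F_in − F_out)/L = (210.6 − 56.2248) / 329000 m = 4.692e-04 mm/s.
R = 4.692e-04 × 3600 = 1.69 mm/hr.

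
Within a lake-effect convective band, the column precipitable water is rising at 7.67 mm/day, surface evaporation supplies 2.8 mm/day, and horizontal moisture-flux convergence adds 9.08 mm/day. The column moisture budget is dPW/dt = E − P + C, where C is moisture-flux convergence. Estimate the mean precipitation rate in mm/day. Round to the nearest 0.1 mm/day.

P ≈ 4.2 mm/day

dPW/dt = +7.67 mm/day.
P = E + C − dPW/dt = 2.8 + (9.08) − (+7.67) = 4.2 mm/day.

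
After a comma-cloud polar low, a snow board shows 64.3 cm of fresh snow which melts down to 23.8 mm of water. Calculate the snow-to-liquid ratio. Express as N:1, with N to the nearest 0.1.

ratio ≈ 27.0

Ratio = snow depth / SWE = 643 mm / 23.8 mm = 27.0, i.e. 27.0:1.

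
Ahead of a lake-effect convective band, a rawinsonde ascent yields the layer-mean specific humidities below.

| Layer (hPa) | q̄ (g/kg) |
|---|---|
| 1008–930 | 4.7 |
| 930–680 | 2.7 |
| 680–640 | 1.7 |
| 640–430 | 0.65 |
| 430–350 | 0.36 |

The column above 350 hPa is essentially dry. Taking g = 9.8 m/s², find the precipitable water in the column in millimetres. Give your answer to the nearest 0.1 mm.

PW ≈ 13.0 mm

Precipitable water is the column-integrated vapour mass per unit area: PW = (1/g) Σ q̄ Δp, with q in kg/kg and Δp in Pa (1 kg/m² of water = 1 mm).
Layer 1008–930 hPa: Δp = 78 hPa = 7800 Pa, q̄ = 0.0047 kg/kg → 0.0047 × 7800 / 9.8 = 3.74 mm
Layer 930–680 hPa: Δp = 250 hPa = 25000 Pa, q̄ = 0.0027 kg/kg → 0.0027 × 25000 / 9.8 = 6.89 mm
Layer 680–640 hPa: Δp = 40 hPa = 4000 Pa, q̄ = 0.0017 kg/kg → 0.0017 × 4000 / 9.8 = 0.69 mm
Layer 640–430 hPa: Δp = 210 hPa = 21000 Pa, q̄ = 0.00065 kg/kg → 0.00065 × 21000 / 9.8 = 1.39 mm
Layer 430–350 hPa: Δp = 80 hPa = 8000 Pa, q̄ = 0.00036 kg/kg → 0.00036 × 8000 / 9.8 = 0.29 mm
PW = 3.74 + 6.89 + 0.69 + 1.39 + 0.29 = 13.00 ≈ 13.0 mm.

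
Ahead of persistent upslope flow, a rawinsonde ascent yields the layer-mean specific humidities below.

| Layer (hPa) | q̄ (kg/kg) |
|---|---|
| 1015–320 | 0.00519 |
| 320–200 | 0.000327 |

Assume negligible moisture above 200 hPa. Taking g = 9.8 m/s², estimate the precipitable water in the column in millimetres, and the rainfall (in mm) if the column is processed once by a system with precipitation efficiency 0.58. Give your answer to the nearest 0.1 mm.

PW ≈ 37.2 mm; rainfall ≈ 21.6 mm

Precipitable water is the column-integrated vapour mass per unit area: PW = (1/g) Σ q̄ Δp, with q in kg/kg and Δp in Pa (1 kg/m² of water = 1 mm).
Layer 1015–320 hPa: Δp = 695 hPa = 69500 Pa, q̄ = 0.00519 kg/kg → 0.00519 × 69500 / 9.8 = 36.81 mm
Layer 320–200 hPa: Δp = 120 hPa = 12000 Pa, q̄ = 0.000327 kg/kg → 0.000327 × 12000 / 9.8 = 0.40 mm
PW = 36.81 + 0.40 = 37.21 ≈ 37.2 mm.
Rainfall = ε × PW = 0.58 × 37.2 = 21.6 mm.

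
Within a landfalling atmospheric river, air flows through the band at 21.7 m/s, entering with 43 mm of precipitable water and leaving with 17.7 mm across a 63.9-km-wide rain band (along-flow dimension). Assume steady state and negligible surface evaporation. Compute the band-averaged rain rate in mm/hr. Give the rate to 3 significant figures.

R ≈ 30.9 mm/hr

Column moisture flux per unit crosswind length is F = V × PW.
Inflow: F_in = 21.7 × 43 = 933.1 mm·m/s
Outflow: F_out = 21.7 × 17.7 = 384.09 mm·m/s
Steady-state rate R = (F_in − F_out)/L = (933.1 − 384.09) / 63900 m = 8.592e-03 mm/s.
R = 8.592e-03 × 3600 = 30.9 mm/hr.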